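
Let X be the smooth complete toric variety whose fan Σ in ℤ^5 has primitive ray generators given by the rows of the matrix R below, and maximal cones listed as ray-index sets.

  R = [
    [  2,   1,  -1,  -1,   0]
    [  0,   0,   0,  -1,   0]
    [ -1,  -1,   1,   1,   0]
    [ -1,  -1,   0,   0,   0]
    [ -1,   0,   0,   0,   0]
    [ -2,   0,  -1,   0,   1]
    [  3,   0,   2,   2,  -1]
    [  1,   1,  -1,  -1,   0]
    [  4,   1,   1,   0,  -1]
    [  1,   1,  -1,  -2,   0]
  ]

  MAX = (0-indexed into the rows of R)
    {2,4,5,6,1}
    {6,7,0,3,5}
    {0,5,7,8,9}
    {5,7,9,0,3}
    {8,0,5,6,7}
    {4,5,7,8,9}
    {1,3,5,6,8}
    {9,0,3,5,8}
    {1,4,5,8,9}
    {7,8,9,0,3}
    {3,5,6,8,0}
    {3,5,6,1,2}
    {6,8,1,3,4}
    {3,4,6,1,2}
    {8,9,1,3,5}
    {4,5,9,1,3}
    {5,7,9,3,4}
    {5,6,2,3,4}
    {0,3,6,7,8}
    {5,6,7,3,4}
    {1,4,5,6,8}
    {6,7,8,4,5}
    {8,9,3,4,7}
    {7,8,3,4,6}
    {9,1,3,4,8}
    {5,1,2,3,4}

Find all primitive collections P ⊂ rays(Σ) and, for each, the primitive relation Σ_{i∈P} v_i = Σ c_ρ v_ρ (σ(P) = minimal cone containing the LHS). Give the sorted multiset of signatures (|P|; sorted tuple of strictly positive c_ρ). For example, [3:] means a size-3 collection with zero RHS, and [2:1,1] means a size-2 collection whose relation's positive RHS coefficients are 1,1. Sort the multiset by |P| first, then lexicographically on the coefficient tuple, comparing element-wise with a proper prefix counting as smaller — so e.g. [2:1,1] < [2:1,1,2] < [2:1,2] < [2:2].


11 minimal non-faces of Δ(Σ) (on 10 rays):

  P={2,7}:  v_{2} + v_{7} = 0  so sig = [2:]
  P={0,4}:  v_{0} + v_{4} = v_{7}  so sig = [2:1]
  P={1,7}:  v_{1} + v_{7} = v_{9}  so sig = [2:1]
  P={2,9}:  v_{2} + v_{9} = v_{1}  so sig = [2:1]
  P={6,9}:  v_{6} + v_{9} = v_{8}  so sig = [2:1]
  P={2,8}:  v_{2} + v_{8} = v_{1} + v_{6}  so sig = [2:1,1]
  P={0,2}:  v_{0} + v_{2} = v_{3} + v_{5} + v_{8}  so sig = [2:1,1,1]
  P={0,1}:  v_{0} + v_{1} = v_{3} + v_{5} + v_{8} + v_{9}  so sig = [2:1,1,1,1]
  P={3,4,5,8}:  v_{3} + v_{4} + v_{5} + v_{8} = 0  so sig = [4:]
  P={3,5,7,8}:  v_{3} + v_{5} + v_{7} + v_{8} = v_{0}  so sig = [4:1]
  P={1,3,4,5,6}:  v_{1} + v_{3} + v_{4} + v_{5} + v_{6} = v_{2}  so sig = [5:1]

Sorted signature multiset PRS(X):
{ [2:],  [2:1] ×4,  [2:1,1],  [2:1,1,1],  [2:1,1,1,1],  [4:],  [4:1],  [5:1] }


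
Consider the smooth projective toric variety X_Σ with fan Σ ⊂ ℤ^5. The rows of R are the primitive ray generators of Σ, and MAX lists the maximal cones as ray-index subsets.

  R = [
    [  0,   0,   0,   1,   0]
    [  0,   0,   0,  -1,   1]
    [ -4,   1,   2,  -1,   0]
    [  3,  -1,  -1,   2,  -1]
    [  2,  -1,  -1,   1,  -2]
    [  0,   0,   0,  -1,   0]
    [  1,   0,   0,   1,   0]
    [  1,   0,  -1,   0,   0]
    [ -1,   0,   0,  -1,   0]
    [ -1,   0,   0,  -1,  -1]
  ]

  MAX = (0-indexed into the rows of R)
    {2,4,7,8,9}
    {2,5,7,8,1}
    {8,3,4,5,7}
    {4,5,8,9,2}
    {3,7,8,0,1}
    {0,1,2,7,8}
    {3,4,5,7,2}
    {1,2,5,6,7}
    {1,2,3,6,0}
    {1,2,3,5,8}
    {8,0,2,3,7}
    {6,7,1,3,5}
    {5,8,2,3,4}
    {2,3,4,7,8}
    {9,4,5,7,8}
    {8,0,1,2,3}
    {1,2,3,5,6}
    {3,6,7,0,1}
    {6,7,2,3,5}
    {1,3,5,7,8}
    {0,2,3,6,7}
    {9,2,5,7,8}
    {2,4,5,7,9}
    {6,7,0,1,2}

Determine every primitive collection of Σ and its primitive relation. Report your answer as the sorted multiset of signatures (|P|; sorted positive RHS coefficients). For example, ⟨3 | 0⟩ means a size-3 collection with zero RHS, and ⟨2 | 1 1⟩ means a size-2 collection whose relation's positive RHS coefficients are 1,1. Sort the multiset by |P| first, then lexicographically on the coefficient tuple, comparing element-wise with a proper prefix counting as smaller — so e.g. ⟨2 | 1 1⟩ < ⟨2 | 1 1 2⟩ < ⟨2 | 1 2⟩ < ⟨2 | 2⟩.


Σ has 12 primitive collections:

  P = {0,5}:  v_{0} + v_{5} = 0 ; sig = ⟨2 | 0⟩
  P = {6,8}:  v_{6} + v_{8} = 0 ; sig = ⟨2 | 0⟩
  P = {3,9}:  v_{3} + v_{9} = v_{4} ; sig = ⟨2 | 1⟩
  P = {1,9}:  v_{1} + v_{9} = v_{5} + v_{8} ; sig = ⟨2 | 1 1⟩
  P = {1,4}:  v_{1} + v_{4} = v_{3} + v_{5} + v_{8} ; sig = ⟨2 | 1 1 1⟩
  P = {0,9}:  v_{0} + v_{9} = v_{2} + v_{3} + v_{7} + v_{8} ; sig = ⟨2 | 1 1 1 1⟩
  P = {6,9}:  v_{6} + v_{9} = v_{2} + v_{3} + v_{5} + v_{7} ; sig = ⟨2 | 1 1 1 1⟩
  P = {0,4}:  v_{0} + v_{4} = v_{2} + 2·v_{3} + v_{7} + v_{8} ; sig = ⟨2 | 1 1 1 2⟩
  P = {4,6}:  v_{4} + v_{6} = v_{2} + 2·v_{3} + v_{5} + v_{7} ; sig = ⟨2 | 1 1 1 2⟩
  P = {1,2,3,7}:  v_{1} + v_{2} + v_{3} + v_{7} = 0 ; sig = ⟨4 | 0⟩
  P = {2,3,5,7,8}:  v_{2} + v_{3} + v_{5} + v_{7} + v_{8} = v_{9} ; sig = ⟨5 | 1⟩
  P = {2,4,5,7,8}:  v_{2} + v_{4} + v_{5} + v_{7} + v_{8} = 2·v_{9} ; sig = ⟨5 | 2⟩

Hence PRS(X_Σ) =
{ ⟨2 | 0⟩ ×2,  ⟨2 | 1⟩,  ⟨2 | 1 1⟩,  ⟨2 | 1 1 1⟩,  ⟨2 | 1 1 1 1⟩ ×2,  ⟨2 | 1 1 1 2⟩ ×2,  ⟨4 | 0⟩,  ⟨5 | 1⟩,  ⟨5 | 2⟩ }


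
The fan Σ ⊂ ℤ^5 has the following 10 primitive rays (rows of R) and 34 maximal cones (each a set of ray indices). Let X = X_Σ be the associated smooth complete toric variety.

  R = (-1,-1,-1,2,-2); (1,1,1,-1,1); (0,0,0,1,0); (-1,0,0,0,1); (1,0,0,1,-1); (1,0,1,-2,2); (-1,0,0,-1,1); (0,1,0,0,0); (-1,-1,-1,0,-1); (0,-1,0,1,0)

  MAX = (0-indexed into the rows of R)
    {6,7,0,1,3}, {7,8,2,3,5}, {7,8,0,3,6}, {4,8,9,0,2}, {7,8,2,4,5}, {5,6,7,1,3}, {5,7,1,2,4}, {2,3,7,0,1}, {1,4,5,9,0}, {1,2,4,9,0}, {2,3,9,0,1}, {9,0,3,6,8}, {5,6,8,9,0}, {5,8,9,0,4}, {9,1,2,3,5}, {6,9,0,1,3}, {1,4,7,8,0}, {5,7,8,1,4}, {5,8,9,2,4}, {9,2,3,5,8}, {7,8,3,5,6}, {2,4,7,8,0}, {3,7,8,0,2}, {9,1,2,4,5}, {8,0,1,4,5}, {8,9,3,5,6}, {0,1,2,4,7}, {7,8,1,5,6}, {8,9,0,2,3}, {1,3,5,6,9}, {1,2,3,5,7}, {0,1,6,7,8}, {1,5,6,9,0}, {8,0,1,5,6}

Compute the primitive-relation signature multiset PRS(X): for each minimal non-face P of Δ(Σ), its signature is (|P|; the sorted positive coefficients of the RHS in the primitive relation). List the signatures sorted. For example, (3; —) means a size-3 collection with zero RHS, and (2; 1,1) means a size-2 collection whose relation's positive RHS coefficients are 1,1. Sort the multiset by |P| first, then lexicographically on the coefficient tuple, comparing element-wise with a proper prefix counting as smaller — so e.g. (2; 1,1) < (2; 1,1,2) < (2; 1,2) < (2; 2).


10 minimal non-faces of Δ(Σ) (on 10 rays):

  P = {4,6}:  v_{4} + v_{6} = 0  ⇒ sig = (2; —)
  P = {2,6}:  v_{2} + v_{6} = v_{3}  ⇒ sig = (2; 1)
  P = {3,4}:  v_{3} + v_{4} = v_{2}  ⇒ sig = (2; 1)
  P = {7,9}:  v_{7} + v_{9} = v_{2}  ⇒ sig = (2; 1)
  P = {0,5,7}:  v_{0} + v_{5} + v_{7} = 0  ⇒ sig = (3; —)
  P = {1,2,8}:  v_{1} + v_{2} + v_{8} = 0  ⇒ sig = (3; —)
  P = {0,2,5}:  v_{0} + v_{2} + v_{5} = v_{9}  ⇒ sig = (3; 1)
  P = {1,3,8}:  v_{1} + v_{3} + v_{8} = v_{6}  ⇒ sig = (3; 1)
  P = {0,3,5}:  v_{0} + v_{3} + v_{5} = v_{6} + v_{9}  ⇒ sig = (3; 1,1)
  P = {1,8,9}:  v_{1} + v_{8} + v_{9} = v_{0} + v_{5}  ⇒ sig = (3; 1,1)

so the primitive-relation signature multiset is
[(2; —), (2; 1), (2; 1), (2; 1), (3; —), (3; —), (3; 1), (3; 1), (3; 1,1), (3; 1,1)]


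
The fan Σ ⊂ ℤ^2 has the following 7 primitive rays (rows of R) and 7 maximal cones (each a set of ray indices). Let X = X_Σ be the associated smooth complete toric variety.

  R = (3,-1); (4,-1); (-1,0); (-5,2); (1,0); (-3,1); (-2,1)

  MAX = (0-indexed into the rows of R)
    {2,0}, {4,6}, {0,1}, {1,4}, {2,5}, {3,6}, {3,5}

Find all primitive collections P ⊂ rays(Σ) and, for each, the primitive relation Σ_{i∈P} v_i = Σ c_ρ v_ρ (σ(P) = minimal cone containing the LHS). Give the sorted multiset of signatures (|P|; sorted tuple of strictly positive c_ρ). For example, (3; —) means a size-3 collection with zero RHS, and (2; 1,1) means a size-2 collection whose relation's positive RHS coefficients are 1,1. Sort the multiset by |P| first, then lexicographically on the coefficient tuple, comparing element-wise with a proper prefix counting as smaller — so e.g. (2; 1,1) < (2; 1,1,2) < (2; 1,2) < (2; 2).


Δ(Σ) — 7 vertices, 14 min non-faces:

  P={0,5}:  v_{0} + v_{5} = 0  ⟹  sig = (2; —)
  P={2,4}:  v_{2} + v_{4} = 0  ⟹  sig = (2; —)
  P={0,3}:  v_{0} + v_{3} = v_{6}  ⟹  sig = (2; 1)
  P={0,4}:  v_{0} + v_{4} = v_{1}  ⟹  sig = (2; 1)
  P={0,6}:  v_{0} + v_{6} = v_{4}  ⟹  sig = (2; 1)
  P={1,2}:  v_{1} + v_{2} = v_{0}  ⟹  sig = (2; 1)
  P={1,5}:  v_{1} + v_{5} = v_{4}  ⟹  sig = (2; 1)
  P={2,6}:  v_{2} + v_{6} = v_{5}  ⟹  sig = (2; 1)
  P={4,5}:  v_{4} + v_{5} = v_{6}  ⟹  sig = (2; 1)
  P={5,6}:  v_{5} + v_{6} = v_{3}  ⟹  sig = (2; 1)
  P={1,3}:  v_{1} + v_{3} = v_{4} + v_{6}  ⟹  sig = (2; 1,1)
  P={1,6}:  v_{1} + v_{6} = 2·v_{4}  ⟹  sig = (2; 2)
  P={2,3}:  v_{2} + v_{3} = 2·v_{5}  ⟹  sig = (2; 2)
  P={3,4}:  v_{3} + v_{4} = 2·v_{6}  ⟹  sig = (2; 2)

Sorted signature multiset PRS(X):
[(2; —), (2; —), (2; 1), (2; 1), (2; 1), (2; 1), (2; 1), (2; 1), (2; 1), (2; 1), (2; 1,1), (2; 2), (2; 2), (2; 2)]


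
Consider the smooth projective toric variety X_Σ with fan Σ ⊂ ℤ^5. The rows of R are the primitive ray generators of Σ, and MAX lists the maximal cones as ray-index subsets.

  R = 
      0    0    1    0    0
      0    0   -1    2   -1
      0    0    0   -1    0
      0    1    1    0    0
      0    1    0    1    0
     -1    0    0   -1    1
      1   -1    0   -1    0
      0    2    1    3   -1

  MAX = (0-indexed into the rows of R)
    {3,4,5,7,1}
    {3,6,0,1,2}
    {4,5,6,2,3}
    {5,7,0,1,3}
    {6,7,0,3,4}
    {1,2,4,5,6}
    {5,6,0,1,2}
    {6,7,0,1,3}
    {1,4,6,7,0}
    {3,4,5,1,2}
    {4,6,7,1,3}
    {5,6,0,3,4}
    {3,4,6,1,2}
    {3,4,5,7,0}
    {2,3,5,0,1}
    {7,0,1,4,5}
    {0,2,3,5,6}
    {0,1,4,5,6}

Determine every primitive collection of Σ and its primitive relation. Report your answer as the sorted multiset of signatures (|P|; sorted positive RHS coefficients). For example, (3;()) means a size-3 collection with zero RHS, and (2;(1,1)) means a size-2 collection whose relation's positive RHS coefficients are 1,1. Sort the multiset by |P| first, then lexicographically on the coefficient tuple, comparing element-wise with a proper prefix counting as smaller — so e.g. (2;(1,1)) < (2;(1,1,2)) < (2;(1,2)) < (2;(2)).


|primitive collections| = 5. Relations:

  P = {2,7}:  v_{2} + v_{7} = v_{1} + 2·v_{3}  so sig = (2;(1,2))
  P = {0,2,4}:  v_{0} + v_{2} + v_{4} = v_{3}  so sig = (3;(1))
  P = {5,6,7}:  v_{5} + v_{6} + v_{7} = v_{0} + v_{4}  so sig = (3;(1,1))
  P = {1,3,5,6}:  v_{1} + v_{3} + v_{5} + v_{6} = 0  so sig = (4;())
  P = {0,1,3,4}:  v_{0} + v_{1} + v_{3} + v_{4} = v_{7}  so sig = (4;(1))

Signatures (|P|; sorted positive RHS coefficients), sorted:
[(2;(1,2)), (3;(1)), (3;(1,1)), (4;()), (4;(1))]


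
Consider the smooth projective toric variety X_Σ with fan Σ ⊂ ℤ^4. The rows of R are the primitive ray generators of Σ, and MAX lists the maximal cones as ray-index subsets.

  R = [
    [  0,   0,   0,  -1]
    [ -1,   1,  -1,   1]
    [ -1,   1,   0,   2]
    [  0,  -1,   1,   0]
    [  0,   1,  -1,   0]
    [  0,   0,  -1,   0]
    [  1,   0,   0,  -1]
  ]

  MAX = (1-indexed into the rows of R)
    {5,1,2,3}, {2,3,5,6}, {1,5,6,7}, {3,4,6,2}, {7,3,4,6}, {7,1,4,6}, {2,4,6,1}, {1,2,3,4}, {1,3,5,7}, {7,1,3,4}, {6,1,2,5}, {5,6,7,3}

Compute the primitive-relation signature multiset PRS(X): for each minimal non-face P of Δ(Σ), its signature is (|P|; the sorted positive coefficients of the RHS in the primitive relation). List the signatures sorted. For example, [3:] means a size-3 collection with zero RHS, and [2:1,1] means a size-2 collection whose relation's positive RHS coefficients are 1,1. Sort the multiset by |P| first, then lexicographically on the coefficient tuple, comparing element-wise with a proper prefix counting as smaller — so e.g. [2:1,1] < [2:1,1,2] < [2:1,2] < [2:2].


Minimal non-faces — 3 found among 7 rays, 12 max cones:

  {4,5}:  v_{4} + v_{5} = 0 ; sig = [2:]
  {2,7}:  v_{2} + v_{7} = v_{5} ; sig = [2:1]
  {1,3,6}:  v_{1} + v_{3} + v_{6} = v_{2} ; sig = [3:1]

Hence PRS(X_Σ) =
{ [2:],  [2:1],  [3:1] }


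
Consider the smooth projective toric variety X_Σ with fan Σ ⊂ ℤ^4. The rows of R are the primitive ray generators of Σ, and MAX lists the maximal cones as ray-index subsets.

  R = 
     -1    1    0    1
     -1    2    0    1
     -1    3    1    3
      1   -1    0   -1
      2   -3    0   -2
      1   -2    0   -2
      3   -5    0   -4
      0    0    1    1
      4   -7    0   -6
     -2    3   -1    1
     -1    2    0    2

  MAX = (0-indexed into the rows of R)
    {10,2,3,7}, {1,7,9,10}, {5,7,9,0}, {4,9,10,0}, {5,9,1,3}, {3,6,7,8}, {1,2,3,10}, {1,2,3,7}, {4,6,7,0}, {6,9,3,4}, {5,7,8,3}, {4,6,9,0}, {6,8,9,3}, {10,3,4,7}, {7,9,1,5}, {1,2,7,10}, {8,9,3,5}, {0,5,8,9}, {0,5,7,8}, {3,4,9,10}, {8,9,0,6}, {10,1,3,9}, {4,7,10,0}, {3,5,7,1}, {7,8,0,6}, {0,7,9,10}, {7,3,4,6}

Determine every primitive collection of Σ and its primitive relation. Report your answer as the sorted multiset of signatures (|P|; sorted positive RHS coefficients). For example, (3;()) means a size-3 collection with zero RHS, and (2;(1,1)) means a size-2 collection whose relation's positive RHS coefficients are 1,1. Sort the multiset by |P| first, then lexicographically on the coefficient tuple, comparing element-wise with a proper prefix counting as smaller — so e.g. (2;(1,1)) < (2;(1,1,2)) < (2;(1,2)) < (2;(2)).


22 minimal non-faces of Δ(Σ) (on 11 rays):

  P = {0,3}:  v_{0} + v_{3} = 0  →  sig = (2;())
  P = {5,10}:  v_{5} + v_{10} = 0  →  sig = (2;())
  P = {1,4}:  v_{1} + v_{4} = v_{3}  →  sig = (2;(1))
  P = {4,5}:  v_{4} + v_{5} = v_{6}  →  sig = (2;(1))
  P = {5,6}:  v_{5} + v_{6} = v_{8}  →  sig = (2;(1))
  P = {6,10}:  v_{6} + v_{10} = v_{4}  →  sig = (2;(1))
  P = {8,10}:  v_{8} + v_{10} = v_{6}  →  sig = (2;(1))
  P = {0,1}:  v_{0} + v_{1} = v_{7} + v_{9}  →  sig = (2;(1,1))
  P = {1,6}:  v_{1} + v_{6} = v_{3} + v_{5}  →  sig = (2;(1,1))
  P = {0,2}:  v_{0} + v_{2} = v_{1} + v_{7} + v_{10}  →  sig = (2;(1,1,1))
  P = {2,5}:  v_{2} + v_{5} = v_{1} + v_{3} + v_{7}  →  sig = (2;(1,1,1))
  P = {2,4}:  v_{2} + v_{4} = 2·v_{3} + v_{7} + v_{10}  →  sig = (2;(1,1,2))
  P = {2,8}:  v_{2} + v_{8} = 2·v_{3} + v_{5} + v_{7}  →  sig = (2;(1,1,2))
  P = {1,8}:  v_{1} + v_{8} = v_{3} + 2·v_{5}  →  sig = (2;(1,2))
  P = {2,6}:  v_{2} + v_{6} = 2·v_{3} + v_{7}  →  sig = (2;(1,2))
  P = {2,9}:  v_{2} + v_{9} = 2·v_{1} + v_{10}  →  sig = (2;(1,2))
  P = {4,8}:  v_{4} + v_{8} = 2·v_{6}  →  sig = (2;(2))
  P = {4,7,9}:  v_{4} + v_{7} + v_{9} = 0  →  sig = (3;())
  P = {3,7,9}:  v_{3} + v_{7} + v_{9} = v_{1}  →  sig = (3;(1))
  P = {6,7,9}:  v_{6} + v_{7} + v_{9} = v_{5}  →  sig = (3;(1))
  P = {7,8,9}:  v_{7} + v_{8} + v_{9} = 2·v_{5}  →  sig = (3;(2))
  P = {1,3,7,10}:  v_{1} + v_{3} + v_{7} + v_{10} = v_{2}  →  sig = (4;(1))

so the primitive-relation signature multiset is
[(2;()), (2;()), (2;(1)), (2;(1)), (2;(1)), (2;(1)), (2;(1)), (2;(1,1)), (2;(1,1)), (2;(1,1,1)), (2;(1,1,1)), (2;(1,1,2)), (2;(1,1,2)), (2;(1,2)), (2;(1,2)), (2;(1,2)), (2;(2)), (3;()), (3;(1)), (3;(1)), (3;(2)), (4;(1))]


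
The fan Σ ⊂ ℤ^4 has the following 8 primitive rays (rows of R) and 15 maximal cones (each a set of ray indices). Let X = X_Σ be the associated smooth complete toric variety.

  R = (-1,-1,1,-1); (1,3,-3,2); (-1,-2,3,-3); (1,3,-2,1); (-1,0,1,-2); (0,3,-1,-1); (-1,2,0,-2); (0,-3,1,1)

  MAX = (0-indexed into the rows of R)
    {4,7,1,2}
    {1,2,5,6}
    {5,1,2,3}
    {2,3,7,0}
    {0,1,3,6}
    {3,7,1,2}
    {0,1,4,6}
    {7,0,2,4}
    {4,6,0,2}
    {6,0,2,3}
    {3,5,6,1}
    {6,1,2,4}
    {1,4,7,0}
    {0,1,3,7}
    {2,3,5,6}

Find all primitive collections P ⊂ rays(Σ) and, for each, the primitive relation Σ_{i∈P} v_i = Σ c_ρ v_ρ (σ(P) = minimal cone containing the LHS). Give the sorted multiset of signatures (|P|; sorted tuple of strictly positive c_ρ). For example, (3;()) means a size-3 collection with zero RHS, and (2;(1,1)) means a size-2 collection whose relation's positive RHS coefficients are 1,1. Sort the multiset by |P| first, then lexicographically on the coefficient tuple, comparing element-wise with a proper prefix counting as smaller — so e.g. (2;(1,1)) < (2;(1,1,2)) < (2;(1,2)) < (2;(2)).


The 7 primitive collections of Σ (r=8, n=4):

  {5,7}:  v_{5} + v_{7} = 0  so sig = (2;())
  {0,5}:  v_{0} + v_{5} = v_{6}  so sig = (2;(1))
  {3,4}:  v_{3} + v_{4} = v_{5}  so sig = (2;(1))
  {6,7}:  v_{6} + v_{7} = v_{0}  so sig = (2;(1))
  {4,5}:  v_{4} + v_{5} = v_{1} + v_{2} + v_{6}  so sig = (2;(1,1,1))
  {0,1,2}:  v_{0} + v_{1} + v_{2} = v_{4}  so sig = (3;(1))
  {1,2,3,6}:  v_{1} + v_{2} + v_{3} + v_{6} = 2·v_{5}  so sig = (4;(2))

Hence PRS(X_Σ) =
[(2;()), (2;(1)), (2;(1)), (2;(1)), (2;(1,1,1)), (3;(1)), (4;(2))]


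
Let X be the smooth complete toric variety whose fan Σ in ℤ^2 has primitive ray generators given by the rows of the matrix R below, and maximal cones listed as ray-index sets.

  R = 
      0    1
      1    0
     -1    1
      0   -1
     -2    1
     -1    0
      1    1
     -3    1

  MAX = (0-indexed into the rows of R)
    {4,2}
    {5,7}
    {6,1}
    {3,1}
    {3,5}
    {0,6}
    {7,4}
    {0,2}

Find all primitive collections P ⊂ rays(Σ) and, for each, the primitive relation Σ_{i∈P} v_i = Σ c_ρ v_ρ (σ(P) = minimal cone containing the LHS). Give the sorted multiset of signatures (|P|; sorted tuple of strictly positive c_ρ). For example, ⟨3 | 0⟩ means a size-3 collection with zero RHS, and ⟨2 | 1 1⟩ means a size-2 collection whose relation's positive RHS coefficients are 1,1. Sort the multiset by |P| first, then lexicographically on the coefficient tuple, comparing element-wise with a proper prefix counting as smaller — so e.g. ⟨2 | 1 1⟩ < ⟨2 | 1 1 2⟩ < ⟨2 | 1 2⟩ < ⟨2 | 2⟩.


Δ(Σ) — 8 vertices, 20 min non-faces:

  • {0,3}:  v_{0} + v_{3} = 0  ⇒ sig = ⟨2 | 0⟩
  • {1,5}:  v_{1} + v_{5} = 0  ⇒ sig = ⟨2 | 0⟩
  • {0,1}:  v_{0} + v_{1} = v_{6}  ⇒ sig = ⟨2 | 1⟩
  • {0,5}:  v_{0} + v_{5} = v_{2}  ⇒ sig = ⟨2 | 1⟩
  • {1,2}:  v_{1} + v_{2} = v_{0}  ⇒ sig = ⟨2 | 1⟩
  • {1,4}:  v_{1} + v_{4} = v_{2}  ⇒ sig = ⟨2 | 1⟩
  • {1,7}:  v_{1} + v_{7} = v_{4}  ⇒ sig = ⟨2 | 1⟩
  • {2,3}:  v_{2} + v_{3} = v_{5}  ⇒ sig = ⟨2 | 1⟩
  • {2,5}:  v_{2} + v_{5} = v_{4}  ⇒ sig = ⟨2 | 1⟩
  • {3,6}:  v_{3} + v_{6} = v_{1}  ⇒ sig = ⟨2 | 1⟩
  • {4,5}:  v_{4} + v_{5} = v_{7}  ⇒ sig = ⟨2 | 1⟩
  • {5,6}:  v_{5} + v_{6} = v_{0}  ⇒ sig = ⟨2 | 1⟩
  • {0,7}:  v_{0} + v_{7} = v_{2} + v_{4}  ⇒ sig = ⟨2 | 1 1⟩
  • {4,6}:  v_{4} + v_{6} = v_{0} + v_{2}  ⇒ sig = ⟨2 | 1 1⟩
  • {0,4}:  v_{0} + v_{4} = 2·v_{2}  ⇒ sig = ⟨2 | 2⟩
  • {2,6}:  v_{2} + v_{6} = 2·v_{0}  ⇒ sig = ⟨2 | 2⟩
  • {2,7}:  v_{2} + v_{7} = 2·v_{4}  ⇒ sig = ⟨2 | 2⟩
  • {3,4}:  v_{3} + v_{4} = 2·v_{5}  ⇒ sig = ⟨2 | 2⟩
  • {6,7}:  v_{6} + v_{7} = 2·v_{2}  ⇒ sig = ⟨2 | 2⟩
  • {3,7}:  v_{3} + v_{7} = 3·v_{5}  ⇒ sig = ⟨2 | 3⟩

Hence PRS(X_Σ) =
    ⟨2 | 0⟩
    ⟨2 | 0⟩
    ⟨2 | 1⟩
    ⟨2 | 1⟩
    ⟨2 | 1⟩
    ⟨2 | 1⟩
    ⟨2 | 1⟩
    ⟨2 | 1⟩
    ⟨2 | 1⟩
    ⟨2 | 1⟩
    ⟨2 | 1⟩
    ⟨2 | 1⟩
    ⟨2 | 1 1⟩
    ⟨2 | 1 1⟩
    ⟨2 | 2⟩
    ⟨2 | 2⟩
    ⟨2 | 2⟩
    ⟨2 | 2⟩
    ⟨2 | 2⟩
    ⟨2 | 3⟩


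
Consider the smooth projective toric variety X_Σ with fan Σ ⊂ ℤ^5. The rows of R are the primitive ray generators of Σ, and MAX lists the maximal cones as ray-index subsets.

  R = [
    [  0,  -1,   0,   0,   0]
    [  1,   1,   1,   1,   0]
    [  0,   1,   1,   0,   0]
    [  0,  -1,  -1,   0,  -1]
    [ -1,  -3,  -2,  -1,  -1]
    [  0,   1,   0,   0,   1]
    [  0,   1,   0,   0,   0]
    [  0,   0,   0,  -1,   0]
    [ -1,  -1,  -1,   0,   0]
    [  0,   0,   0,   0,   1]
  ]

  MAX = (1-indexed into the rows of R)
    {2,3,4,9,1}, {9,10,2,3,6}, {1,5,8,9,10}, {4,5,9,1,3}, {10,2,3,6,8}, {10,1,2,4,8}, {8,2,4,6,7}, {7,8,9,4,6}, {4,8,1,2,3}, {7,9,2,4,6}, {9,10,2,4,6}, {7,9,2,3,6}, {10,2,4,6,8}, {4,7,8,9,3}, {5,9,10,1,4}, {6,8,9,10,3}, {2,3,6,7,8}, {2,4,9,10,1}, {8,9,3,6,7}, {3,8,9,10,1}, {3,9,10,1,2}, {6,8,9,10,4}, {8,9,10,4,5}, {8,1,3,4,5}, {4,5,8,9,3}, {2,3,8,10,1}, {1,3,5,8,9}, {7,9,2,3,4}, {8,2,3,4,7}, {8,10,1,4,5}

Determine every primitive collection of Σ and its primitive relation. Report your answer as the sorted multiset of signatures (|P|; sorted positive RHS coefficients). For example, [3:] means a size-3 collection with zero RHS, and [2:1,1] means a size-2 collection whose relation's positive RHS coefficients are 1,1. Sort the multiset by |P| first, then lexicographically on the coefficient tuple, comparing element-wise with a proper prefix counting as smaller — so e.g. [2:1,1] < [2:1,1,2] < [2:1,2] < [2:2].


11 collections generate NE(X_Σ); each relation:

  P = {1,7}:  v_{1} + v_{7} = 0  so sig = [2:]
  P = {1,6}:  v_{1} + v_{6} = v_{10}  so sig = [2:1]
  P = {7,10}:  v_{7} + v_{10} = v_{6}  so sig = [2:1]
  P = {2,5}:  v_{2} + v_{5} = v_{1} + v_{4}  so sig = [2:1,1]
  P = {5,7}:  v_{5} + v_{7} = v_{4} + v_{8} + v_{9}  so sig = [2:1,1,1]
  P = {5,6}:  v_{5} + v_{6} = v_{4} + v_{8} + v_{9} + v_{10}  so sig = [2:1,1,1,1]
  P = {2,8,9}:  v_{2} + v_{8} + v_{9} = 0  so sig = [3:]
  P = {3,4,10}:  v_{3} + v_{4} + v_{10} = 0  so sig = [3:]
  P = {3,4,6}:  v_{3} + v_{4} + v_{6} = v_{7}  so sig = [3:1]
  P = {3,5,10}:  v_{3} + v_{5} + v_{10} = v_{1} + v_{8} + v_{9}  so sig = [3:1,1,1]
  P = {1,4,8,9}:  v_{1} + v_{4} + v_{8} + v_{9} = v_{5}  so sig = [4:1]

Sorted signature multiset PRS(X):
[[2:], [2:1], [2:1], [2:1,1], [2:1,1,1], [2:1,1,1,1], [3:], [3:], [3:1], [3:1,1,1], [4:1]]


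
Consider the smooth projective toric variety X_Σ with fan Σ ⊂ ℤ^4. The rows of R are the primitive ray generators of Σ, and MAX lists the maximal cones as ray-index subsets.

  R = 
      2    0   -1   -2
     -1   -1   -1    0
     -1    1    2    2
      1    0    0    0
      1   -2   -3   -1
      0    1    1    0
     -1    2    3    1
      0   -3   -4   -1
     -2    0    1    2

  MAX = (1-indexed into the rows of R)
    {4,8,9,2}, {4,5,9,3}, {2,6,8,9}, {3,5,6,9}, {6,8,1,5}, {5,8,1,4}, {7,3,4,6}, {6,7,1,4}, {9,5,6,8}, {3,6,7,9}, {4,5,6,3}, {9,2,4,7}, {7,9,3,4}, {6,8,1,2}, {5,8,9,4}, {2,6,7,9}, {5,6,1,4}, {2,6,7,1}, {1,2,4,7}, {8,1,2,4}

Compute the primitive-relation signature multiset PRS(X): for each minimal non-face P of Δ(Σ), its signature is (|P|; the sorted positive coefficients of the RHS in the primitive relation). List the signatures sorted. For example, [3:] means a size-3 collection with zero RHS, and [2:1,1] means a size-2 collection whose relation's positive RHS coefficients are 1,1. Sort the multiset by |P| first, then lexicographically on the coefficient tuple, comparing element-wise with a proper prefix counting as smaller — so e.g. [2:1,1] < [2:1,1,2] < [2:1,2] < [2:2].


Primitive collections (10):

  • {1,9}:  v_{1} + v_{9} = 0  so sig = [2:]
  • {5,7}:  v_{5} + v_{7} = 0  so sig = [2:]
  • {2,3}:  v_{2} + v_{3} = v_{9}  so sig = [2:1]
  • {2,5}:  v_{2} + v_{5} = v_{8}  so sig = [2:1]
  • {7,8}:  v_{7} + v_{8} = v_{2}  so sig = [2:1]
  • {1,3}:  v_{1} + v_{3} = v_{4} + v_{6}  so sig = [2:1,1]
  • {3,8}:  v_{3} + v_{8} = v_{5} + v_{9}  so sig = [2:1,1]
  • {2,4,6}:  v_{2} + v_{4} + v_{6} = 0  so sig = [3:]
  • {4,6,8}:  v_{4} + v_{6} + v_{8} = v_{5}  so sig = [3:1]
  • {4,6,9}:  v_{4} + v_{6} + v_{9} = v_{3}  so sig = [3:1]

Sorted signature multiset PRS(X):
    [2:]
    [2:]
    [2:1]
    [2:1]
    [2:1]
    [2:1,1]
    [2:1,1]
    [3:]
    [3:1]
    [3:1]


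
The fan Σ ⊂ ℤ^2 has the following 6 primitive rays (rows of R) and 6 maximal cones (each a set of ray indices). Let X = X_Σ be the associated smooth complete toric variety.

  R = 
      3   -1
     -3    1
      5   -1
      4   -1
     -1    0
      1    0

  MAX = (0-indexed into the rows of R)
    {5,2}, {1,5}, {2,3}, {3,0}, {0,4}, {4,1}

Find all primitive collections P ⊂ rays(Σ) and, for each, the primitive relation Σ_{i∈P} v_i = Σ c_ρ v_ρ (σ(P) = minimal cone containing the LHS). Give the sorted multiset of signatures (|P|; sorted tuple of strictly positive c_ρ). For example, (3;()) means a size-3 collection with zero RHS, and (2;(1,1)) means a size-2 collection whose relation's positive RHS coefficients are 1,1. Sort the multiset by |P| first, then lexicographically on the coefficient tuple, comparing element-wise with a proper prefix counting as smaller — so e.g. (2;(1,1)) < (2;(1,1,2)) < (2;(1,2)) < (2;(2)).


Minimal non-faces — 9 found among 6 rays, 6 max cones:

  {0,1}:  v_{0} + v_{1} = 0  ⟹  sig = (2;())
  {4,5}:  v_{4} + v_{5} = 0  ⟹  sig = (2;())
  {0,5}:  v_{0} + v_{5} = v_{3}  ⟹  sig = (2;(1))
  {1,3}:  v_{1} + v_{3} = v_{5}  ⟹  sig = (2;(1))
  {2,4}:  v_{2} + v_{4} = v_{3}  ⟹  sig = (2;(1))
  {3,4}:  v_{3} + v_{4} = v_{0}  ⟹  sig = (2;(1))
  {3,5}:  v_{3} + v_{5} = v_{2}  ⟹  sig = (2;(1))
  {0,2}:  v_{0} + v_{2} = 2·v_{3}  ⟹  sig = (2;(2))
  {1,2}:  v_{1} + v_{2} = 2·v_{5}  ⟹  sig = (2;(2))

so the primitive-relation signature multiset is
    |P|=2: 9 collections, coeffs (), (), (1), (1), (1), (1), (1), (2), (2)


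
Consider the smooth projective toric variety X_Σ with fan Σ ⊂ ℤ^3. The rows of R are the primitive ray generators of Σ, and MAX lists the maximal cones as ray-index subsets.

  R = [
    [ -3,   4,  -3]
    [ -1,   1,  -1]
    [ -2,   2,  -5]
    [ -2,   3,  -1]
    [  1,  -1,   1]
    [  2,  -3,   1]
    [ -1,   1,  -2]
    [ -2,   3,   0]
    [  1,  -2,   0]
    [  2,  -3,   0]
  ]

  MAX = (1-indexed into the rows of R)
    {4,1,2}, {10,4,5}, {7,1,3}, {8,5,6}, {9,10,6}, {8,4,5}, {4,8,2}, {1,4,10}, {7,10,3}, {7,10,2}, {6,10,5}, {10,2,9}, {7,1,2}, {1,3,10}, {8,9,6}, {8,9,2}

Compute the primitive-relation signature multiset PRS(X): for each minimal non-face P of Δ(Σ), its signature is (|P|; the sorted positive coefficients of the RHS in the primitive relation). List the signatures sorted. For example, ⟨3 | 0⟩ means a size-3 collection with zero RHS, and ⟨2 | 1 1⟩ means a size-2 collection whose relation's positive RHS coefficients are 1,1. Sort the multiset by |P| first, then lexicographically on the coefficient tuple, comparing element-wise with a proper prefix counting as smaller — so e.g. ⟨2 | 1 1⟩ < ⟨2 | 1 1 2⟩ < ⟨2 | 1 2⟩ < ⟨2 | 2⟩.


|primitive collections| = 24. Relations:

  {2,5}:  v_{2} + v_{5} = 0  →  sig = ⟨2 | 0⟩
  {4,6}:  v_{4} + v_{6} = 0  →  sig = ⟨2 | 0⟩
  {8,10}:  v_{8} + v_{10} = 0  →  sig = ⟨2 | 0⟩
  {1,6}:  v_{1} + v_{6} = v_{7}  →  sig = ⟨2 | 1⟩
  {2,6}:  v_{2} + v_{6} = v_{9}  →  sig = ⟨2 | 1⟩
  {4,7}:  v_{4} + v_{7} = v_{1}  →  sig = ⟨2 | 1⟩
  {4,9}:  v_{4} + v_{9} = v_{2}  →  sig = ⟨2 | 1⟩
  {5,9}:  v_{5} + v_{9} = v_{6}  →  sig = ⟨2 | 1⟩
  {1,9}:  v_{1} + v_{9} = v_{2} + v_{7}  →  sig = ⟨2 | 1 1⟩
  {3,8}:  v_{3} + v_{8} = v_{1} + v_{7}  →  sig = ⟨2 | 1 1⟩
  {5,7}:  v_{5} + v_{7} = v_{4} + v_{10}  →  sig = ⟨2 | 1 1⟩
  {6,7}:  v_{6} + v_{7} = v_{2} + v_{10}  →  sig = ⟨2 | 1 1⟩
  {7,8}:  v_{7} + v_{8} = v_{2} + v_{4}  →  sig = ⟨2 | 1 1⟩
  {3,5}:  v_{3} + v_{5} = v_{1} + v_{4} + 2·v_{10}  →  sig = ⟨2 | 1 1 2⟩
  {3,9}:  v_{3} + v_{9} = v_{2} + 2·v_{7} + v_{10}  →  sig = ⟨2 | 1 1 2⟩
  {1,5}:  v_{1} + v_{5} = 2·v_{4} + v_{10}  →  sig = ⟨2 | 1 2⟩
  {1,8}:  v_{1} + v_{8} = v_{2} + 2·v_{4}  →  sig = ⟨2 | 1 2⟩
  {3,4}:  v_{3} + v_{4} = 2·v_{1} + v_{10}  →  sig = ⟨2 | 1 2⟩
  {3,6}:  v_{3} + v_{6} = 2·v_{7} + v_{10}  →  sig = ⟨2 | 1 2⟩
  {7,9}:  v_{7} + v_{9} = 2·v_{2} + v_{10}  →  sig = ⟨2 | 1 2⟩
  {2,3}:  v_{2} + v_{3} = 3·v_{7}  →  sig = ⟨2 | 3⟩
  {1,7,10}:  v_{1} + v_{7} + v_{10} = v_{3}  →  sig = ⟨3 | 1⟩
  {2,4,10}:  v_{2} + v_{4} + v_{10} = v_{7}  →  sig = ⟨3 | 1⟩
  {1,2,10}:  v_{1} + v_{2} + v_{10} = 2·v_{7}  →  sig = ⟨3 | 2⟩

Sorted signature multiset PRS(X):
    ⟨2 | 0⟩
    ⟨2 | 0⟩
    ⟨2 | 0⟩
    ⟨2 | 1⟩
    ⟨2 | 1⟩
    ⟨2 | 1⟩
    ⟨2 | 1⟩
    ⟨2 | 1⟩
    ⟨2 | 1 1⟩
    ⟨2 | 1 1⟩
    ⟨2 | 1 1⟩
    ⟨2 | 1 1⟩
    ⟨2 | 1 1⟩
    ⟨2 | 1 1 2⟩
    ⟨2 | 1 1 2⟩
    ⟨2 | 1 2⟩
    ⟨2 | 1 2⟩
    ⟨2 | 1 2⟩
    ⟨2 | 1 2⟩
    ⟨2 | 1 2⟩
    ⟨2 | 3⟩
    ⟨3 | 1⟩
    ⟨3 | 1⟩
    ⟨3 | 2⟩


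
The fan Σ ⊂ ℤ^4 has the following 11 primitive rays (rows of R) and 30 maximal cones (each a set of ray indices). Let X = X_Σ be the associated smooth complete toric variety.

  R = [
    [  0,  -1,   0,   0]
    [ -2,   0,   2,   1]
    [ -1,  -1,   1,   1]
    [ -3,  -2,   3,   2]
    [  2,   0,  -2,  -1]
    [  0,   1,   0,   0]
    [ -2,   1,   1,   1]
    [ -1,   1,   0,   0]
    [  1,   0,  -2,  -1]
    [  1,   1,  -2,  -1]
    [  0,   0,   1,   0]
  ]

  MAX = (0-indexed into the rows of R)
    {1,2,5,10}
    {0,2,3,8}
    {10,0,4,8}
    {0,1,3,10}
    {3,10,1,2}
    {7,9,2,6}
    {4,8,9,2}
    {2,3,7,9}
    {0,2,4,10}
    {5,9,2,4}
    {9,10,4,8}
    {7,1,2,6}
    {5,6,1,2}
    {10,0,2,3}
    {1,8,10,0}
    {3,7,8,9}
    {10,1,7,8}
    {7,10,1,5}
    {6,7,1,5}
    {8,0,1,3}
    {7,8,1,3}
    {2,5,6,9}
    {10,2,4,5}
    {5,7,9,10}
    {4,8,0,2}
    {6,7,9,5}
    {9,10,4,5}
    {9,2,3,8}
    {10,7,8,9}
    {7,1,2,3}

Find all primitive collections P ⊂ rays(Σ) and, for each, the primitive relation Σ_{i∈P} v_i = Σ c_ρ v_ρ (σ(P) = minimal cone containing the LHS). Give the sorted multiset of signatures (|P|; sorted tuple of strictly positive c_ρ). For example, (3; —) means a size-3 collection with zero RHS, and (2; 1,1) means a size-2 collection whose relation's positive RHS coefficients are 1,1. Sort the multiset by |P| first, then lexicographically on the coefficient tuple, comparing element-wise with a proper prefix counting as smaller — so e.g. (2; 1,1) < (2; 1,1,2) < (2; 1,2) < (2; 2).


Σ has 24 primitive collections:

  {0,5}:  v_{0} + v_{5} = 0  so sig = (2; —)
  {1,4}:  v_{1} + v_{4} = 0  so sig = (2; —)
  {0,9}:  v_{0} + v_{9} = v_{8}  so sig = (2; 1)
  {1,9}:  v_{1} + v_{9} = v_{7}  so sig = (2; 1)
  {4,7}:  v_{4} + v_{7} = v_{9}  so sig = (2; 1)
  {5,8}:  v_{5} + v_{8} = v_{9}  so sig = (2; 1)
  {0,6}:  v_{0} + v_{6} = v_{2} + v_{7}  so sig = (2; 1,1)
  {0,7}:  v_{0} + v_{7} = v_{1} + v_{8}  so sig = (2; 1,1)
  {3,4}:  v_{3} + v_{4} = v_{0} + v_{2}  so sig = (2; 1,1)
  {3,5}:  v_{3} + v_{5} = v_{1} + v_{2}  so sig = (2; 1,1)
  {6,10}:  v_{6} + v_{10} = v_{1} + v_{5}  so sig = (2; 1,1)
  {4,6}:  v_{4} + v_{6} = v_{2} + v_{5} + v_{9}  so sig = (2; 1,1,1)
  {6,8}:  v_{6} + v_{8} = v_{2} + v_{7} + v_{9}  so sig = (2; 1,1,1)
  {3,6}:  v_{3} + v_{6} = v_{1} + 2·v_{2} + v_{7}  so sig = (2; 1,1,2)
  {2,9,10}:  v_{2} + v_{9} + v_{10} = 0  so sig = (3; —)
  {0,1,2}:  v_{0} + v_{1} + v_{2} = v_{3}  so sig = (3; 1)
  {2,5,7}:  v_{2} + v_{5} + v_{7} = v_{6}  so sig = (3; 1)
  {2,7,10}:  v_{2} + v_{7} + v_{10} = v_{1}  so sig = (3; 1)
  {2,8,10}:  v_{2} + v_{8} + v_{10} = v_{0}  so sig = (3; 1)
  {1,2,8}:  v_{1} + v_{2} + v_{8} = v_{3} + v_{9}  so sig = (3; 1,1)
  {3,9,10}:  v_{3} + v_{9} + v_{10} = v_{0} + v_{1}  so sig = (3; 1,1)
  {2,7,8}:  v_{2} + v_{7} + v_{8} = v_{3} + 2·v_{9}  so sig = (3; 1,2)
  {3,7,10}:  v_{3} + v_{7} + v_{10} = v_{0} + 2·v_{1}  so sig = (3; 1,2)
  {3,8,10}:  v_{3} + v_{8} + v_{10} = 2·v_{0} + v_{1}  so sig = (3; 1,2)

Sorted signature multiset PRS(X):
    |P|=2: 14 collections, coeffs (), (), (1), (1), (1), (1), (1,1), (1,1), (1,1), (1,1), (1,1), (1,1,1), (1,1,1), (1,1,2)
    |P|=3: 10 collections, coeffs (), (1), (1), (1), (1), (1,1), (1,1), (1,2), (1,2), (1,2)


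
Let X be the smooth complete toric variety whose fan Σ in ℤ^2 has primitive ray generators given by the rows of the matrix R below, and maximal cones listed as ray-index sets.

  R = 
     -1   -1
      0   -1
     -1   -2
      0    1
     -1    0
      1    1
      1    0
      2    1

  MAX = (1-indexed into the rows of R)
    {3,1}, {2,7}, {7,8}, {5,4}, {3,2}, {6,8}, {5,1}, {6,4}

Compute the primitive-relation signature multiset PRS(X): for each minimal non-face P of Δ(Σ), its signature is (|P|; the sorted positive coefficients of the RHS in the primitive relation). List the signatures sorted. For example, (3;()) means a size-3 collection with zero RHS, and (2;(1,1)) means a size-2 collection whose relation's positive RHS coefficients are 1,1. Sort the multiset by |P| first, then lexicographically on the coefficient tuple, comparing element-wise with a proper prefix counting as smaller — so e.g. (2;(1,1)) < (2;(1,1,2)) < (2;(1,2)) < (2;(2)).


Minimal non-faces — 20 found among 8 rays, 8 max cones:

  P = {1,6}:  v_{1} + v_{6} = 0  ⟹  sig = (2;())
  P = {2,4}:  v_{2} + v_{4} = 0  ⟹  sig = (2;())
  P = {5,7}:  v_{5} + v_{7} = 0  ⟹  sig = (2;())
  P = {1,2}:  v_{1} + v_{2} = v_{3}  ⟹  sig = (2;(1))
  P = {1,4}:  v_{1} + v_{4} = v_{5}  ⟹  sig = (2;(1))
  P = {1,7}:  v_{1} + v_{7} = v_{2}  ⟹  sig = (2;(1))
  P = {1,8}:  v_{1} + v_{8} = v_{7}  ⟹  sig = (2;(1))
  P = {2,5}:  v_{2} + v_{5} = v_{1}  ⟹  sig = (2;(1))
  P = {2,6}:  v_{2} + v_{6} = v_{7}  ⟹  sig = (2;(1))
  P = {3,4}:  v_{3} + v_{4} = v_{1}  ⟹  sig = (2;(1))
  P = {3,6}:  v_{3} + v_{6} = v_{2}  ⟹  sig = (2;(1))
  P = {4,7}:  v_{4} + v_{7} = v_{6}  ⟹  sig = (2;(1))
  P = {5,6}:  v_{5} + v_{6} = v_{4}  ⟹  sig = (2;(1))
  P = {5,8}:  v_{5} + v_{8} = v_{6}  ⟹  sig = (2;(1))
  P = {6,7}:  v_{6} + v_{7} = v_{8}  ⟹  sig = (2;(1))
  P = {3,8}:  v_{3} + v_{8} = v_{2} + v_{7}  ⟹  sig = (2;(1,1))
  P = {2,8}:  v_{2} + v_{8} = 2·v_{7}  ⟹  sig = (2;(2))
  P = {3,5}:  v_{3} + v_{5} = 2·v_{1}  ⟹  sig = (2;(2))
  P = {3,7}:  v_{3} + v_{7} = 2·v_{2}  ⟹  sig = (2;(2))
  P = {4,8}:  v_{4} + v_{8} = 2·v_{6}  ⟹  sig = (2;(2))

so the primitive-relation signature multiset is
    (2;())
    (2;())
    (2;())
    (2;(1))
    (2;(1))
    (2;(1))
    (2;(1))
    (2;(1))
    (2;(1))
    (2;(1))
    (2;(1))
    (2;(1))
    (2;(1))
    (2;(1))
    (2;(1))
    (2;(1,1))
    (2;(2))
    (2;(2))
    (2;(2))
    (2;(2))


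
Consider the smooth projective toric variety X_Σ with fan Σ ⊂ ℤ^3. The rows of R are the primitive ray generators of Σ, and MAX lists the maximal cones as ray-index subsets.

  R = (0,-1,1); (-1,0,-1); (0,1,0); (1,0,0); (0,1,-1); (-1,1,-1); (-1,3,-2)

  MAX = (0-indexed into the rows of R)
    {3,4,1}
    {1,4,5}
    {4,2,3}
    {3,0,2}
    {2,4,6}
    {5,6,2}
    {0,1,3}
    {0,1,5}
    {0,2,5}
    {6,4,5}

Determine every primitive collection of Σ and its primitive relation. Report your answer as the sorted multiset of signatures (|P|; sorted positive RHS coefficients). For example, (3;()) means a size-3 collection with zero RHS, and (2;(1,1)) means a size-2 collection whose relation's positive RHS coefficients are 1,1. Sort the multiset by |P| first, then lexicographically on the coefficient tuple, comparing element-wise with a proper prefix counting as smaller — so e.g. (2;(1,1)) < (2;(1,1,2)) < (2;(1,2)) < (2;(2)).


7 collections generate NE(X_Σ); each relation:

  • {0,4}:  v_{0} + v_{4} = 0 ; sig = (2;())
  • {1,2}:  v_{1} + v_{2} = v_{5} ; sig = (2;(1))
  • {3,5}:  v_{3} + v_{5} = v_{4} ; sig = (2;(1))
  • {0,6}:  v_{0} + v_{6} = v_{2} + v_{5} ; sig = (2;(1,1))
  • {1,6}:  v_{1} + v_{6} = v_{4} + 2·v_{5} ; sig = (2;(1,2))
  • {3,6}:  v_{3} + v_{6} = v_{2} + 2·v_{4} ; sig = (2;(1,2))
  • {2,4,5}:  v_{2} + v_{4} + v_{5} = v_{6} ; sig = (3;(1))

Hence PRS(X_Σ) =
{ (2;()),  (2;(1)) ×2,  (2;(1,1)),  (2;(1,2)) ×2,  (3;(1)) }


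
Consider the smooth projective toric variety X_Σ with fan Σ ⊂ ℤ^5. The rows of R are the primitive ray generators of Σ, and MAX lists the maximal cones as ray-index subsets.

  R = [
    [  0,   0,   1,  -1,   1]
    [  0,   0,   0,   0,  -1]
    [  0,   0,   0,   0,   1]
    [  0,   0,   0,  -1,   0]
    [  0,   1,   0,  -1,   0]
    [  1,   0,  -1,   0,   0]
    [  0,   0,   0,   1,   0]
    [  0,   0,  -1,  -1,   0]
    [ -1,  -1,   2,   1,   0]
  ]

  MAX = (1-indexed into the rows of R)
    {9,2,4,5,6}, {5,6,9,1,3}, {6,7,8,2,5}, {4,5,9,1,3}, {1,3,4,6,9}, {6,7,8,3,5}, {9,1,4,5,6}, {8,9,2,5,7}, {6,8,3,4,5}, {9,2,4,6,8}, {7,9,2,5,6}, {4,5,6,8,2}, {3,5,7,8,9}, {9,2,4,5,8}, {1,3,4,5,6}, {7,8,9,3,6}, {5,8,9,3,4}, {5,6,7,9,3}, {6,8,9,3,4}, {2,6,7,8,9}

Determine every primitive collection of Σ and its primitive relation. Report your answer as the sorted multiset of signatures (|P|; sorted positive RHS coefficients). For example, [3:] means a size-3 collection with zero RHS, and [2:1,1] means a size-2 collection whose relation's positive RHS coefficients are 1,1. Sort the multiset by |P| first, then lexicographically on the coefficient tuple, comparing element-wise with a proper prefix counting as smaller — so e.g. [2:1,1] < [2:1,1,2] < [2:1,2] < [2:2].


Primitive collections (7):

  • {2,3}:  v_{2} + v_{3} = 0  ⇒ sig = [2:]
  • {4,7}:  v_{4} + v_{7} = 0  ⇒ sig = [2:]
  • {1,2}:  v_{1} + v_{2} = v_{4} + v_{5} + v_{6} + v_{9}  ⇒ sig = [2:1,1,1,1]
  • {1,7}:  v_{1} + v_{7} = v_{3} + v_{5} + v_{6} + v_{9}  ⇒ sig = [2:1,1,1,1]
  • {1,8}:  v_{1} + v_{8} = v_{3} + 2·v_{4}  ⇒ sig = [2:1,2]
  • {5,6,8,9}:  v_{5} + v_{6} + v_{8} + v_{9} = v_{4}  ⇒ sig = [4:1]
  • {3,4,5,6,9}:  v_{3} + v_{4} + v_{5} + v_{6} + v_{9} = v_{1}  ⇒ sig = [5:1]

Signatures (|P|; sorted positive RHS coefficients), sorted:
    |P|=2: 5 collections, coeffs (), (), (1,1,1,1), (1,1,1,1), (1,2)
    |P|=4: 1 collection, coeffs (1)
    |P|=5: 1 collection, coeffs (1)


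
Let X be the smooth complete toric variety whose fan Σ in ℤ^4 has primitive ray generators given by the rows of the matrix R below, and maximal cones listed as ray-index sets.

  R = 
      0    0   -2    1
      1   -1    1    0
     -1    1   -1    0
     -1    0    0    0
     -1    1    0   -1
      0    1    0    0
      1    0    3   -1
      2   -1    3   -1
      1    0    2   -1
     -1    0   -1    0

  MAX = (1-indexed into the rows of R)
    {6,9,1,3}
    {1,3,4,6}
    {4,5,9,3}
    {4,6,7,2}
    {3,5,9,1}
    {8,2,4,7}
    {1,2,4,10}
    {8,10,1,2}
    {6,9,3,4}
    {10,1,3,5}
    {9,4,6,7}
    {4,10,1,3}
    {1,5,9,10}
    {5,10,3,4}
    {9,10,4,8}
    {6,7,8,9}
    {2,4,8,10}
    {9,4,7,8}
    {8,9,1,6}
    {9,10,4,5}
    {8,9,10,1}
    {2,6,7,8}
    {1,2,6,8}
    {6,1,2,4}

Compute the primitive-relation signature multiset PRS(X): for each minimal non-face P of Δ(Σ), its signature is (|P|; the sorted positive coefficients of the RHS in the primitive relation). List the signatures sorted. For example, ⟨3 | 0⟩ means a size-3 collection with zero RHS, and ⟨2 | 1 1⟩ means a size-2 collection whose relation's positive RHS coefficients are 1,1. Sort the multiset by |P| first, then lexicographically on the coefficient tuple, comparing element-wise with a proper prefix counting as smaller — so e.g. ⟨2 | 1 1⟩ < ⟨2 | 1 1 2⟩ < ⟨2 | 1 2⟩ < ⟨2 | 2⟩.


Minimal non-faces — 16 found among 10 rays, 24 max cones:

  {2,3}:  v_{2} + v_{3} = 0 ; sig = ⟨2 | 0⟩
  {2,9}:  v_{2} + v_{9} = v_{8} ; sig = ⟨2 | 1⟩
  {3,8}:  v_{3} + v_{8} = v_{9} ; sig = ⟨2 | 1⟩
  {6,10}:  v_{6} + v_{10} = v_{3} ; sig = ⟨2 | 1⟩
  {1,7}:  v_{1} + v_{7} = v_{2} + v_{6} ; sig = ⟨2 | 1 1⟩
  {2,5}:  v_{2} + v_{5} = v_{9} + v_{10} ; sig = ⟨2 | 1 1⟩
  {7,10}:  v_{7} + v_{10} = v_{4} + v_{9} ; sig = ⟨2 | 1 1⟩
  {3,7}:  v_{3} + v_{7} = v_{4} + v_{6} + v_{9} ; sig = ⟨2 | 1 1 1⟩
  {5,7}:  v_{5} + v_{7} = v_{3} + v_{4} + 2·v_{9} ; sig = ⟨2 | 1 1 2⟩
  {5,6}:  v_{5} + v_{6} = 2·v_{3} + v_{9} ; sig = ⟨2 | 1 2⟩
  {5,8}:  v_{5} + v_{8} = 2·v_{9} + v_{10} ; sig = ⟨2 | 1 2⟩
  {1,4,9}:  v_{1} + v_{4} + v_{9} = 0 ; sig = ⟨3 | 0⟩
  {1,4,8}:  v_{1} + v_{4} + v_{8} = v_{2} ; sig = ⟨3 | 1⟩
  {3,9,10}:  v_{3} + v_{9} + v_{10} = v_{5} ; sig = ⟨3 | 1⟩
  {4,6,8}:  v_{4} + v_{6} + v_{8} = v_{7} ; sig = ⟨3 | 1⟩
  {1,4,5}:  v_{1} + v_{4} + v_{5} = v_{3} + v_{10} ; sig = ⟨3 | 1 1⟩

Hence PRS(X_Σ) =
{ ⟨2 | 0⟩,  ⟨2 | 1⟩ ×3,  ⟨2 | 1 1⟩ ×3,  ⟨2 | 1 1 1⟩,  ⟨2 | 1 1 2⟩,  ⟨2 | 1 2⟩ ×2,  ⟨3 | 0⟩,  ⟨3 | 1⟩ ×3,  ⟨3 | 1 1⟩ }


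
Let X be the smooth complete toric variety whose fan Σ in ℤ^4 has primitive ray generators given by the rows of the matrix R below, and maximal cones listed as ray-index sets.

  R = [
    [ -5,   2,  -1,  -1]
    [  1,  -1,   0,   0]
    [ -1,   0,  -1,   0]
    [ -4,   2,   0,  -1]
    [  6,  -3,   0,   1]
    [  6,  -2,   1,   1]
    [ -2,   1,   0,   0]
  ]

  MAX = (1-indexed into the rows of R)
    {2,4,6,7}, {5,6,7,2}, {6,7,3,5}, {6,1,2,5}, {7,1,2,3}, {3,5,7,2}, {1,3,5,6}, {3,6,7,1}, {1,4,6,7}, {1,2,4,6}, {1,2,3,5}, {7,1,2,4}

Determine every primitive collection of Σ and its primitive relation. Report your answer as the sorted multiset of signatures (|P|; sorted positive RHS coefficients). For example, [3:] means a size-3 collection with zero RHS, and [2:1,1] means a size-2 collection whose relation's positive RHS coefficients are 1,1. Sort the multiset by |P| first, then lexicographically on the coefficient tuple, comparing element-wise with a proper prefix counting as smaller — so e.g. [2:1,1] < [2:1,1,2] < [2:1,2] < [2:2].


Δ(Σ) — 7 vertices, 5 min non-faces:

  {3,4}:  v_{3} + v_{4} = v_{1} ; sig = [2:1]
  {4,5}:  v_{4} + v_{5} = v_{1} + v_{2} + v_{6} ; sig = [2:1,1,1]
  {1,5,7}:  v_{1} + v_{5} + v_{7} = v_{3} ; sig = [3:1]
  {2,3,6}:  v_{2} + v_{3} + v_{6} = v_{5} ; sig = [3:1]
  {1,2,6,7}:  v_{1} + v_{2} + v_{6} + v_{7} = 0 ; sig = [4:]

Signatures (|P|; sorted positive RHS coefficients), sorted:
    |P|=2: 2 collections, coeffs (1), (1,1,1)
    |P|=3: 2 collections, coeffs (1), (1)
    |P|=4: 1 collection, coeffs ()
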